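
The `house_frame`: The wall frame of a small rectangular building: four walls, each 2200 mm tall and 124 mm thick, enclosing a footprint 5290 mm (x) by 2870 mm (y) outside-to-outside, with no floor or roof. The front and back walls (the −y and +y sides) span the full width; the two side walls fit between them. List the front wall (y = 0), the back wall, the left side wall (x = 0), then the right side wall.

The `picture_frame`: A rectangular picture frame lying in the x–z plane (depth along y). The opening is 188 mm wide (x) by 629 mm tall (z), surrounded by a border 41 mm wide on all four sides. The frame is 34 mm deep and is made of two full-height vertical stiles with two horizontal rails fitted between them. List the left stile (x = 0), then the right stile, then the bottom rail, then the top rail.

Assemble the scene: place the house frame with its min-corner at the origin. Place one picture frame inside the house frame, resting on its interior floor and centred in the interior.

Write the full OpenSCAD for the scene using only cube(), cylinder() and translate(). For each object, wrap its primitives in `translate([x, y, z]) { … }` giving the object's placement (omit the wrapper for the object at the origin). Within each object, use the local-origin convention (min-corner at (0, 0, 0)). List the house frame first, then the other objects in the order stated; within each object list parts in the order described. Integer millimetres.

cube([5290, 124, 2200]);
translate([0, 2746, 0]) cube([5290, 124, 2200]);
translate([0, 124, 0]) cube([124, 2622, 2200]);
translate([5166, 124, 0]) cube([124, 2622, 2200]);
translate([2510, 1418, 0]) {
  cube([41, 34, 711]);
  translate([229, 0, 0]) cube([41, 34, 711]);
  translate([41, 0, 0]) cube([188, 34, 41]);
  translate([41, 0, 670]) cube([188, 34, 41]);
}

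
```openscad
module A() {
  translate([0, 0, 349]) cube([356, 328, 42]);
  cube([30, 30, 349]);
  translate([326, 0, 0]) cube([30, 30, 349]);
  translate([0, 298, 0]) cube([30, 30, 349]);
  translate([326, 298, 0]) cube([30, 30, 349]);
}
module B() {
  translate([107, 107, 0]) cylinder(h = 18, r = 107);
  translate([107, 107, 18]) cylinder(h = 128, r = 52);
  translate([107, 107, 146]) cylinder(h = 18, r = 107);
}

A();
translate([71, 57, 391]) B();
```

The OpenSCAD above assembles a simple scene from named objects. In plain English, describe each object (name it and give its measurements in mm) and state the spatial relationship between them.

A is a four-legged stool. The seat is a 356×328×42 mm slab whose top surface is at z = 391 mm; four square legs, each 30×30 mm in cross-section, run from the floor (z = 0) to the underside of the seat, each flush with a corner of the seat.

B is a spool: two coaxial disc flanges of radius 107 mm and thickness 18 mm, joined by a core cylinder of radius 52 mm and height 128 mm. The lower flange rests on z = 0 and the three cylinders share a vertical axis.

The spool is on top of the stool, centred.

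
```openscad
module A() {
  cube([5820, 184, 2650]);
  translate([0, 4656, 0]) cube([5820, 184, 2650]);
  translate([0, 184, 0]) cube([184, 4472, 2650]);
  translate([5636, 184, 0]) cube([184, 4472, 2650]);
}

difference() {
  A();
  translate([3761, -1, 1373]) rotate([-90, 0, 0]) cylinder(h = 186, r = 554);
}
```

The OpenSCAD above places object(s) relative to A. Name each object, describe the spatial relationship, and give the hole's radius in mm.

The subtracted cylinder has r = 554 mm.

A is a house frame. The house frame has a circular hole through its front wall. The hole's radius is 554 mm.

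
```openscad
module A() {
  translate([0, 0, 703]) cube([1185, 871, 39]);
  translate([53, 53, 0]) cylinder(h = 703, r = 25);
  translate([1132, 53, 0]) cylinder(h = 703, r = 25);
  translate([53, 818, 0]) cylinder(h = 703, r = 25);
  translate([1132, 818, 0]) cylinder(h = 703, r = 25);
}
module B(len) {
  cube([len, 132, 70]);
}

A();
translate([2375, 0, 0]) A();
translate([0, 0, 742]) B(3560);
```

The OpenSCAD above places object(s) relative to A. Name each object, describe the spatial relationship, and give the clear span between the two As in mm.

Second table starts at x = 2375; first ends at x = 1185; clear span = 2375 − 1185 = 1190 mm.

A is a table. B is a beam. A beam spans the tops of two tables. The clear span between the two tables is 1190 mm.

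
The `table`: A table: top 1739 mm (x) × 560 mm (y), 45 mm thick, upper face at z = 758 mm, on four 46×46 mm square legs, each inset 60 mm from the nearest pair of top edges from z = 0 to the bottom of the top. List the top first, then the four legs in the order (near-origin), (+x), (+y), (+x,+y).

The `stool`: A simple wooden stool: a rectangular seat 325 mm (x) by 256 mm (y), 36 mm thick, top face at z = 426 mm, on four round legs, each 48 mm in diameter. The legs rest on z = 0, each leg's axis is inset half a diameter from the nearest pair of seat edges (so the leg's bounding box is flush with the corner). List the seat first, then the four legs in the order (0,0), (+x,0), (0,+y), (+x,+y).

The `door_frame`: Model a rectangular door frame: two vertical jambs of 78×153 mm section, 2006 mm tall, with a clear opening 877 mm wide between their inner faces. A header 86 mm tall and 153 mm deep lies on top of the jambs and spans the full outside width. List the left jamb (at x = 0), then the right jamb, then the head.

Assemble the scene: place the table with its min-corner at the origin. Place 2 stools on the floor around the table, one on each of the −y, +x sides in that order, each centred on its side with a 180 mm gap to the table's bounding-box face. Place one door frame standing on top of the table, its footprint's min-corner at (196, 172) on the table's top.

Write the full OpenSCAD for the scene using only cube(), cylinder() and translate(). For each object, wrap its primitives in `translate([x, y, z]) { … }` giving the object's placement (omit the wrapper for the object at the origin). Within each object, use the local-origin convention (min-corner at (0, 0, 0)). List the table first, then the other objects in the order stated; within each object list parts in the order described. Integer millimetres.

translate([0, 0, 713]) cube([1739, 560, 45]);
translate([60, 60, 0]) cube([46, 46, 713]);
translate([1633, 60, 0]) cube([46, 46, 713]);
translate([60, 454, 0]) cube([46, 46, 713]);
translate([1633, 454, 0]) cube([46, 46, 713]);
translate([707, -436, 0]) {
  translate([0, 0, 390]) cube([325, 256, 36]);
  translate([24, 24, 0]) cylinder(h = 390, r = 24);
  translate([301, 24, 0]) cylinder(h = 390, r = 24);
  translate([24, 232, 0]) cylinder(h = 390, r = 24);
  translate([301, 232, 0]) cylinder(h = 390, r = 24);
}
translate([1919, 152, 0]) {
  translate([0, 0, 390]) cube([325, 256, 36]);
  translate([24, 24, 0]) cylinder(h = 390, r = 24);
  translate([301, 24, 0]) cylinder(h = 390, r = 24);
  translate([24, 232, 0]) cylinder(h = 390, r = 24);
  translate([301, 232, 0]) cylinder(h = 390, r = 24);
}
translate([196, 172, 758]) {
  cube([78, 153, 2006]);
  translate([955, 0, 0]) cube([78, 153, 2006]);
  translate([0, 0, 2006]) cube([1033, 153, 86]);
}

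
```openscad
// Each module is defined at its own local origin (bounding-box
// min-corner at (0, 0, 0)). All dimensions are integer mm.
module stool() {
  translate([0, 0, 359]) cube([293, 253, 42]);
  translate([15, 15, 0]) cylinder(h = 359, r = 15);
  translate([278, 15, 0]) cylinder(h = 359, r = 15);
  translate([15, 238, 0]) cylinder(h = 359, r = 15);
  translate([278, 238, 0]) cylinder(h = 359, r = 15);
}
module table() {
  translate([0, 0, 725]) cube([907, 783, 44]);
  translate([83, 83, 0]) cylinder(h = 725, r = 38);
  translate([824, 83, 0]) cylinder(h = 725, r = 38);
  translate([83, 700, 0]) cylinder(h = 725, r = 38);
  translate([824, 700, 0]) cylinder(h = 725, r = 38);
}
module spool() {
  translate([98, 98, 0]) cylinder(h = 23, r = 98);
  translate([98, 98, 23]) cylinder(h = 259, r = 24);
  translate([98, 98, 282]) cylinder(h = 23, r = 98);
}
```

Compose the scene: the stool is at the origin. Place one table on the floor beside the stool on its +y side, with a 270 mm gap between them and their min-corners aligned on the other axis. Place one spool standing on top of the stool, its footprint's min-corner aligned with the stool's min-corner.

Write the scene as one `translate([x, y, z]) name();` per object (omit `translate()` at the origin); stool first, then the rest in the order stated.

stool();
translate([0, 523, 0]) table();
translate([0, 0, 401]) spool();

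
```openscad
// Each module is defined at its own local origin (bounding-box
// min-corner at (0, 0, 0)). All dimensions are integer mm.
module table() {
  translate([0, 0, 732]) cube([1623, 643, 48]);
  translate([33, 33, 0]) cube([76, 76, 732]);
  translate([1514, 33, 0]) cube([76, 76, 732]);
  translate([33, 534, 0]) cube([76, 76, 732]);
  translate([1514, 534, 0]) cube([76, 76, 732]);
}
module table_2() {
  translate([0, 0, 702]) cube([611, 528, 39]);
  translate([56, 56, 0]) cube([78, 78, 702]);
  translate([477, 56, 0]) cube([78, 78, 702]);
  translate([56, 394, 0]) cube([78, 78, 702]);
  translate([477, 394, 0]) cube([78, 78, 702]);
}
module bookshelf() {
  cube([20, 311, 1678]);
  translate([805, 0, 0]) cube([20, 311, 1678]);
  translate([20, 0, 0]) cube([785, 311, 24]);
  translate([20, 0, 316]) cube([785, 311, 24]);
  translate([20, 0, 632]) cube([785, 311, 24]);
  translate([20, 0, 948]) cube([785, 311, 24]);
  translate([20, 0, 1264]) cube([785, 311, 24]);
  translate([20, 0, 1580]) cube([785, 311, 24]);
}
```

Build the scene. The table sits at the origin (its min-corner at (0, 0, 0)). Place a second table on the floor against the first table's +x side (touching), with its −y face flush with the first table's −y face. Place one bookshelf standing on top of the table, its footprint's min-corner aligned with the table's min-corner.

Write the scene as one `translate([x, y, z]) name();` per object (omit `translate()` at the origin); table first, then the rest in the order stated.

table();
translate([1623, 0, 0]) table_2();
translate([0, 0, 780]) bookshelf();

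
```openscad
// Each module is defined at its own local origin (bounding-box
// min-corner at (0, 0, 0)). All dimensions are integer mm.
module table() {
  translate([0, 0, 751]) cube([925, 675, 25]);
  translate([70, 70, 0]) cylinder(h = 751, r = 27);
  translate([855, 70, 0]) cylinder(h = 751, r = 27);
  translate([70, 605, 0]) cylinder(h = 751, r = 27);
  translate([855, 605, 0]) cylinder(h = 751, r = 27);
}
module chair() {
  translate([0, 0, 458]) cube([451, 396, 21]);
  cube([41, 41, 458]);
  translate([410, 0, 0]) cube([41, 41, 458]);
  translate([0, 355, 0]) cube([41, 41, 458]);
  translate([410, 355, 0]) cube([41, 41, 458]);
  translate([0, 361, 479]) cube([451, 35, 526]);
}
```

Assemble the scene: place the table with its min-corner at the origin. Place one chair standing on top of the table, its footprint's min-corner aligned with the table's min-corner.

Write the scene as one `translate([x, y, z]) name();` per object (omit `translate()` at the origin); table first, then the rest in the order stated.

table();
translate([0, 0, 776]) chair();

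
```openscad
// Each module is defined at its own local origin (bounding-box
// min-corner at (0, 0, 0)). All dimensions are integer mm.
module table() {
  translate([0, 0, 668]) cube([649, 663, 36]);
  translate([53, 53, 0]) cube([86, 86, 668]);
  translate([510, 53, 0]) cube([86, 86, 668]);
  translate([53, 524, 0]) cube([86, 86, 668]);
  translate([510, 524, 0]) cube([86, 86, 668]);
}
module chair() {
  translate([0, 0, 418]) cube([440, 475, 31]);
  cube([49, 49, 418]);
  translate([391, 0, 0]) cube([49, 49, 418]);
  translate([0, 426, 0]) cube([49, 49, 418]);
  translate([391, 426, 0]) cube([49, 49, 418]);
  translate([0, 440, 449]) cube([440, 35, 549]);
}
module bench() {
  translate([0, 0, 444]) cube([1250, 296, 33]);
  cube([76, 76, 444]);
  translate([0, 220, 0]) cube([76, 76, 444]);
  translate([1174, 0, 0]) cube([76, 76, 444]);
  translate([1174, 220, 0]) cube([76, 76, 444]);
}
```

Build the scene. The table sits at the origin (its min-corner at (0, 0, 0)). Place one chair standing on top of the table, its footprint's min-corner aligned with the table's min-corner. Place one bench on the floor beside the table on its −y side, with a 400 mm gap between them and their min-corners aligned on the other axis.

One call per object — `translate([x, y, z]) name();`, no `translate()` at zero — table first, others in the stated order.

table();
translate([0, 0, 704]) chair();
translate([0, -696, 0]) bench();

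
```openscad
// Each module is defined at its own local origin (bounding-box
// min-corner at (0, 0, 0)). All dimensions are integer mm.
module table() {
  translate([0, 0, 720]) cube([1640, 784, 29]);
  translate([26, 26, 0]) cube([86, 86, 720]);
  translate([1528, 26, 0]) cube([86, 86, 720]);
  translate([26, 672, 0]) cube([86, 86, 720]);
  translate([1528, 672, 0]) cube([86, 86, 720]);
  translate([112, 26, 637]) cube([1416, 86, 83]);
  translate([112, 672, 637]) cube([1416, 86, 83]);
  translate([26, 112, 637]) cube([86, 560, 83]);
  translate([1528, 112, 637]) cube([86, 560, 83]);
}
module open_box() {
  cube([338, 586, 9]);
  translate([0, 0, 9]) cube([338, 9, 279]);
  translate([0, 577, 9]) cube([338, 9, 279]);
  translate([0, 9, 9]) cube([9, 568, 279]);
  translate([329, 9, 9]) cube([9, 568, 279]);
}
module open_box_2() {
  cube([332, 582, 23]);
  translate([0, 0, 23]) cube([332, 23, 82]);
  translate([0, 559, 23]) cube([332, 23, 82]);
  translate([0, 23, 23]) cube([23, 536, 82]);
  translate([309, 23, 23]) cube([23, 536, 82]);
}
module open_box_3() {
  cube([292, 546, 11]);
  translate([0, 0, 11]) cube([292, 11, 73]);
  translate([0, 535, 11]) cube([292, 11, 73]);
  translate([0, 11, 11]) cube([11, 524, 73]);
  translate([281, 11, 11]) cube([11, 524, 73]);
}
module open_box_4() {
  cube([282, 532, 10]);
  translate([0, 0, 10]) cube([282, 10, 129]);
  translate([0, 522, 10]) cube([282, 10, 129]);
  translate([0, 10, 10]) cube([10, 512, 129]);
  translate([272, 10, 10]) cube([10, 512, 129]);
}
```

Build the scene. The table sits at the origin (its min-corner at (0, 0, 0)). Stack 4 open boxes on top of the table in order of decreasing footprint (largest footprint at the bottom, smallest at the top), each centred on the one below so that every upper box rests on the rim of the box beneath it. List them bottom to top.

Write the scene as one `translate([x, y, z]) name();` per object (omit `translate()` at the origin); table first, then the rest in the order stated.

table();
translate([651, 99, 749]) open_box();
translate([654, 101, 1037]) open_box_2();
translate([674, 119, 1142]) open_box_3();
translate([679, 126, 1226]) open_box_4();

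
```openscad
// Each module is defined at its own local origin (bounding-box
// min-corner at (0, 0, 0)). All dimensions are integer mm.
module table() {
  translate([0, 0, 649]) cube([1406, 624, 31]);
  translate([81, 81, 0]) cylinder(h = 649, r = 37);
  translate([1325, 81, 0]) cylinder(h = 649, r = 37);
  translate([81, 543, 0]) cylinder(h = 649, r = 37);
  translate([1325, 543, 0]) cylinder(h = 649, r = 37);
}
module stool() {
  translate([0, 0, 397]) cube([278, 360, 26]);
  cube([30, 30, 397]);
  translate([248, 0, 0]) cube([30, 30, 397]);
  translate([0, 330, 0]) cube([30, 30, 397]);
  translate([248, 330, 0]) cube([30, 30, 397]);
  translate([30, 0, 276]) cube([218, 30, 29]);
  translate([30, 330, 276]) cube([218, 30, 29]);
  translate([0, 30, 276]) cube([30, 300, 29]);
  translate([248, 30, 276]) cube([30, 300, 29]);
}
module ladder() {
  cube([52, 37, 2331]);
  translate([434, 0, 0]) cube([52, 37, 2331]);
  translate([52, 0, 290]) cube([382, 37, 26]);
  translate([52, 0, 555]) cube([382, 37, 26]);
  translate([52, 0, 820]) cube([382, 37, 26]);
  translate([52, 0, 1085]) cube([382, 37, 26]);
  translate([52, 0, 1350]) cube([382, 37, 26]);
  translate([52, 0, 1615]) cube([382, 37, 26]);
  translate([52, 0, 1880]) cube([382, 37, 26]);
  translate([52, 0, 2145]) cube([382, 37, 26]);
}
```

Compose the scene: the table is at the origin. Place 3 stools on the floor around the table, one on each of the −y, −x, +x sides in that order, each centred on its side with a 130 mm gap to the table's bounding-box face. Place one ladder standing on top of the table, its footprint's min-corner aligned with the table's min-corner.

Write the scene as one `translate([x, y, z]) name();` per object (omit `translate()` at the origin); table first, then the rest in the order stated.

table();
translate([564, -490, 0]) stool();
translate([-408, 132, 0]) stool();
translate([1536, 132, 0]) stool();
translate([0, 0, 680]) ladder();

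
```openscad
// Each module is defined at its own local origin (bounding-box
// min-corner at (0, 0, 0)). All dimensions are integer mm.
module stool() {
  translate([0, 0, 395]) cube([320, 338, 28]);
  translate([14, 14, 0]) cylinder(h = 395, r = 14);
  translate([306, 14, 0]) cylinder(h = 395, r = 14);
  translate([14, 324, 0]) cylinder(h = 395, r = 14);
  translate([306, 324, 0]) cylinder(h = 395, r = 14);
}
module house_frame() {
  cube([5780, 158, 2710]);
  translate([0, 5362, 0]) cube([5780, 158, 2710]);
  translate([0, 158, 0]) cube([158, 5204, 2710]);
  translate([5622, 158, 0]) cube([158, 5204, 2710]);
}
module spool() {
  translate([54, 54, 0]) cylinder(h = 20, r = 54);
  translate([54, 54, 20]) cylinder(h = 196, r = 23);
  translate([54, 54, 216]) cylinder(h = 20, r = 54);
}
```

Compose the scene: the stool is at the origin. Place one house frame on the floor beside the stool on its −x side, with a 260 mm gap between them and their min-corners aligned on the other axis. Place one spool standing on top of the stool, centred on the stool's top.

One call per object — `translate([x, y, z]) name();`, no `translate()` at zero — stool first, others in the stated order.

stool();
translate([-6040, 0, 0]) house_frame();
translate([106, 115, 423]) spool();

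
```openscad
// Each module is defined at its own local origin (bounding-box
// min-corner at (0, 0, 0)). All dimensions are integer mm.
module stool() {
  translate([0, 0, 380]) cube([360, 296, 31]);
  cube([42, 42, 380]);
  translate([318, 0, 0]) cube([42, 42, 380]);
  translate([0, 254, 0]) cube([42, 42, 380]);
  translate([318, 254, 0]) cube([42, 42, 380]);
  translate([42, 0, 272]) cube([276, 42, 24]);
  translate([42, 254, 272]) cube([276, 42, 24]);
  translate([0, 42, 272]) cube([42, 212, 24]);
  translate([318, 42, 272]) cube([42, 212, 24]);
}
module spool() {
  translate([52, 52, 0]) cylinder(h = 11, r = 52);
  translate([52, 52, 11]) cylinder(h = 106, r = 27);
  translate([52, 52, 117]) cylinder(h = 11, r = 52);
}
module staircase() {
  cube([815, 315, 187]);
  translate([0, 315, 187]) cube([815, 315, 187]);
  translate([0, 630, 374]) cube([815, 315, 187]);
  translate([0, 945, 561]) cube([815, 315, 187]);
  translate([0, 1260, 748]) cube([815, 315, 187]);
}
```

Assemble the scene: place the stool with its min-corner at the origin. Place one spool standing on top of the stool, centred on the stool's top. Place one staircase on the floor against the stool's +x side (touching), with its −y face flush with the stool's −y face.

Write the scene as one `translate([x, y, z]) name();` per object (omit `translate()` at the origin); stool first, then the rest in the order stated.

stool();
translate([128, 96, 411]) spool();
translate([360, 0, 0]) staircase();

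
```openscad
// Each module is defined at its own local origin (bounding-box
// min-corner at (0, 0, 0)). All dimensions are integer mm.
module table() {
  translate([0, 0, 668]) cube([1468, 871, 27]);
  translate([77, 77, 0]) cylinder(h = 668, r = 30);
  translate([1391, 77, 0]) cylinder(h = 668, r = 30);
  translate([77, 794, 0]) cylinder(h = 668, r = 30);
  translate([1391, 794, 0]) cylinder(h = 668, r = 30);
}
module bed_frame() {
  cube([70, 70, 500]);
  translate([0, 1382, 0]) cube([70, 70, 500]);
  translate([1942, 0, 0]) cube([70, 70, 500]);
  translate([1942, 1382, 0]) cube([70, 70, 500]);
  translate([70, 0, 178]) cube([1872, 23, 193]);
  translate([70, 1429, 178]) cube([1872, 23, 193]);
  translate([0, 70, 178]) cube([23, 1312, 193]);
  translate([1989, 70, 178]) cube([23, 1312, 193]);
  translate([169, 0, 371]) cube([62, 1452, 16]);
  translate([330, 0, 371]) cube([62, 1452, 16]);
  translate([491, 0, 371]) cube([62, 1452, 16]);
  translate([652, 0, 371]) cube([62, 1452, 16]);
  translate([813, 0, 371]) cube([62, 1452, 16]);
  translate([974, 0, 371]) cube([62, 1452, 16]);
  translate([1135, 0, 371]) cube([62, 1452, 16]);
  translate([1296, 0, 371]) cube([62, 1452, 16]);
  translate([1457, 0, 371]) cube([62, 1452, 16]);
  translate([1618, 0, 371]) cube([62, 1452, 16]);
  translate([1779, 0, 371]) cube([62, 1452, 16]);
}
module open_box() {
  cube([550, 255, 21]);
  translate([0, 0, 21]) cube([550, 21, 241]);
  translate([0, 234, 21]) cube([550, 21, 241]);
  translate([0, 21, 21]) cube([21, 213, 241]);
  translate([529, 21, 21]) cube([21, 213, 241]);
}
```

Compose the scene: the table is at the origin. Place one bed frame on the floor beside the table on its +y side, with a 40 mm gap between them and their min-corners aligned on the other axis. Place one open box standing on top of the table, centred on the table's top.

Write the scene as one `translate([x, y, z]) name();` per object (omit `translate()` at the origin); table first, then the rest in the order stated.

table();
translate([0, 911, 0]) bed_frame();
translate([459, 308, 695]) open_box();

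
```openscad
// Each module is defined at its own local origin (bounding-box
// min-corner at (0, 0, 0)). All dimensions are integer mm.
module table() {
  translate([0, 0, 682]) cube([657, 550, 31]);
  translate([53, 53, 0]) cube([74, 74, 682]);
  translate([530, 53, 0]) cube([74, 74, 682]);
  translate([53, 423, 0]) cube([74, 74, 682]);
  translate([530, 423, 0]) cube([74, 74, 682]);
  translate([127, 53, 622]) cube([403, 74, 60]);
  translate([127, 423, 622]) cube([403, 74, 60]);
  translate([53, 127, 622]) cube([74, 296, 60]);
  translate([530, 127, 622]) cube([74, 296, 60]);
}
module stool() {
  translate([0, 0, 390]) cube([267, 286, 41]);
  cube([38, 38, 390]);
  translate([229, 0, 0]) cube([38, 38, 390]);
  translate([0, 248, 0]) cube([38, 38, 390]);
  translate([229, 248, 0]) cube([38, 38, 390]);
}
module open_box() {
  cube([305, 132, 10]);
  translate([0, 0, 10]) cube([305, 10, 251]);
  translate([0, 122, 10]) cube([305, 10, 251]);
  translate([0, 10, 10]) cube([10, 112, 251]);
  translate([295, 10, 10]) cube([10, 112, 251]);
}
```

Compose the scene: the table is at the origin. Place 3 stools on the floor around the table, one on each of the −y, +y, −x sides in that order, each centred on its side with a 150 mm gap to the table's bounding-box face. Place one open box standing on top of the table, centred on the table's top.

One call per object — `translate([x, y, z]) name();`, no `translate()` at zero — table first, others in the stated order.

table();
translate([195, -436, 0]) stool();
translate([195, 700, 0]) stool();
translate([-417, 132, 0]) stool();
translate([176, 209, 713]) open_box();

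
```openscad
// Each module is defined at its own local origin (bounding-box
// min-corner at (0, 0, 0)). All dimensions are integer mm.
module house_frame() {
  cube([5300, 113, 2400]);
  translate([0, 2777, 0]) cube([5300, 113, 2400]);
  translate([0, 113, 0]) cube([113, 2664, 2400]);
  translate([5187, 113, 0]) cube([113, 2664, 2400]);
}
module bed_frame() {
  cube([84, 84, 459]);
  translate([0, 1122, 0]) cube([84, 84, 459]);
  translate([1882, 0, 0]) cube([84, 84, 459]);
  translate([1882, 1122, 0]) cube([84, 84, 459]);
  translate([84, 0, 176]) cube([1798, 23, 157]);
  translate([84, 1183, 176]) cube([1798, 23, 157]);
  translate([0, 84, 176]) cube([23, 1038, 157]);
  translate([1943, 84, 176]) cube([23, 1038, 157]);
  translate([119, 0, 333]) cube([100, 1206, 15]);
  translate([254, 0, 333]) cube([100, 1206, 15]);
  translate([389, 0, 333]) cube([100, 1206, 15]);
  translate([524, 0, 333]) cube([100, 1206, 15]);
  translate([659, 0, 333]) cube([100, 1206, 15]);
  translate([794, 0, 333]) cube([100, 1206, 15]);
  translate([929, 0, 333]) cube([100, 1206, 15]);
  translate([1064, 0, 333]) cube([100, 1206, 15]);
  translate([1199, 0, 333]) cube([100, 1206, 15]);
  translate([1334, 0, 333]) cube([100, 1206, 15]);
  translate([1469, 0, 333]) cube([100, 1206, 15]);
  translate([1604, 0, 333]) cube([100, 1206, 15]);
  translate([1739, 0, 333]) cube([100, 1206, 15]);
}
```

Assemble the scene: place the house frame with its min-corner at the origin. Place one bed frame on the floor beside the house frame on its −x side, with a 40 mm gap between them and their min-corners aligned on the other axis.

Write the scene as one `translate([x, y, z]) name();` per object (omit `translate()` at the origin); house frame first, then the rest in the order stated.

house_frame();
translate([-2006, 0, 0]) bed_frame();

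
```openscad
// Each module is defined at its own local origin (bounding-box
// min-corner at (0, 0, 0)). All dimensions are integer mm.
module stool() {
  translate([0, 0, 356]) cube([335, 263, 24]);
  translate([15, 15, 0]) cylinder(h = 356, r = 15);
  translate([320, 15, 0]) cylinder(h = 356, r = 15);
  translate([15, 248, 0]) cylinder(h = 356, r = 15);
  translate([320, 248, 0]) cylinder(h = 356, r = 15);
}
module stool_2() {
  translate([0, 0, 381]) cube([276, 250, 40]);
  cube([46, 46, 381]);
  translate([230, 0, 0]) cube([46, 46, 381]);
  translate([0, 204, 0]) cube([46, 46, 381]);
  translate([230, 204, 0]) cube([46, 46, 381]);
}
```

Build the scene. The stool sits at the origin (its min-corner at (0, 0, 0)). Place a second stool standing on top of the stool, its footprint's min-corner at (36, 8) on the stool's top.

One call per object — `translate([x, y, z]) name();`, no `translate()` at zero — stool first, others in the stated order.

stool();
translate([36, 8, 380]) stool_2();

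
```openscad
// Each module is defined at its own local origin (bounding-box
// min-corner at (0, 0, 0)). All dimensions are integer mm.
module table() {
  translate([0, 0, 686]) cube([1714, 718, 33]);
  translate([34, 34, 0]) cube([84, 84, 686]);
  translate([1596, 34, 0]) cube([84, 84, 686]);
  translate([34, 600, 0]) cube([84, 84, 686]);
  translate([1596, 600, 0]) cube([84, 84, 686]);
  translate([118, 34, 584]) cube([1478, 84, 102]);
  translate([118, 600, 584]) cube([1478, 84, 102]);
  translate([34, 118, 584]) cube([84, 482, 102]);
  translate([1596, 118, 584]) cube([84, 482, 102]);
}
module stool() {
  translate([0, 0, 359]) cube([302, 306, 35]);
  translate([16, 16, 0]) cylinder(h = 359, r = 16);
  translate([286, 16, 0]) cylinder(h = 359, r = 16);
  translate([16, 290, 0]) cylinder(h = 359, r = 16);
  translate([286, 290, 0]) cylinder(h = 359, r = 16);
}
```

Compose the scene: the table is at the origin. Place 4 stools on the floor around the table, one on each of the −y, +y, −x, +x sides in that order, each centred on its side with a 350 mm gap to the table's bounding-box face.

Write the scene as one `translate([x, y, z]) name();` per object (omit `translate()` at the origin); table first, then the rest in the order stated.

table();
translate([706, -656, 0]) stool();
translate([706, 1068, 0]) stool();
translate([-652, 206, 0]) stool();
translate([2064, 206, 0]) stool();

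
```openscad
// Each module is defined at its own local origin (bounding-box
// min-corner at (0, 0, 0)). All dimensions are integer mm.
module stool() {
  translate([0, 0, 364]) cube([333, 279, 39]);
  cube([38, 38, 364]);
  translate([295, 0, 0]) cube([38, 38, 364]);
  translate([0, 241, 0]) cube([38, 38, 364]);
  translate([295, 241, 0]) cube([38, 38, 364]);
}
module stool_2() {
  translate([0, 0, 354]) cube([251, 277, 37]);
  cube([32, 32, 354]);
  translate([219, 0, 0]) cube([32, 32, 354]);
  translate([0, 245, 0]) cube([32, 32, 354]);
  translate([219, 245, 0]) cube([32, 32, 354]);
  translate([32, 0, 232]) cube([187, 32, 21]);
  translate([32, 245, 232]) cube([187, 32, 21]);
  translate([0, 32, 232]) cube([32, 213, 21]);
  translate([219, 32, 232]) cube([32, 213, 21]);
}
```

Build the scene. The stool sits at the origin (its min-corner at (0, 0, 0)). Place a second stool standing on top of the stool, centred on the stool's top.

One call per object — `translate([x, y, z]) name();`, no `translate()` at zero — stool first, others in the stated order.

stool();
translate([41, 1, 403]) stool_2();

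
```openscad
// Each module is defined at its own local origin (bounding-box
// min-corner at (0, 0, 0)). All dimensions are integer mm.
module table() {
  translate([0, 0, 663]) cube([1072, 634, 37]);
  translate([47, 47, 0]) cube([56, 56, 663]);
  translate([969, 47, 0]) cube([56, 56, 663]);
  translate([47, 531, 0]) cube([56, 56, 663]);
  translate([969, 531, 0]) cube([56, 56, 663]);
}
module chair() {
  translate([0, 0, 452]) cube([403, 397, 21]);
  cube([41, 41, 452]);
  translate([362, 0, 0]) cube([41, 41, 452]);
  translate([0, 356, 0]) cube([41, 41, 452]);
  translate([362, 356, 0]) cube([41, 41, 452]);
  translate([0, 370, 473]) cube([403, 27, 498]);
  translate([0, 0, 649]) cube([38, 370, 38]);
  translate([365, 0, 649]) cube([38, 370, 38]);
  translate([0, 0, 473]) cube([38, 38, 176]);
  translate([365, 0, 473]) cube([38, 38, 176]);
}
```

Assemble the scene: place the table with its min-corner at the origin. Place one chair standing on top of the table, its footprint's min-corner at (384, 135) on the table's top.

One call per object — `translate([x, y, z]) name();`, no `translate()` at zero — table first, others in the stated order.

table();
translate([384, 135, 700]) chair();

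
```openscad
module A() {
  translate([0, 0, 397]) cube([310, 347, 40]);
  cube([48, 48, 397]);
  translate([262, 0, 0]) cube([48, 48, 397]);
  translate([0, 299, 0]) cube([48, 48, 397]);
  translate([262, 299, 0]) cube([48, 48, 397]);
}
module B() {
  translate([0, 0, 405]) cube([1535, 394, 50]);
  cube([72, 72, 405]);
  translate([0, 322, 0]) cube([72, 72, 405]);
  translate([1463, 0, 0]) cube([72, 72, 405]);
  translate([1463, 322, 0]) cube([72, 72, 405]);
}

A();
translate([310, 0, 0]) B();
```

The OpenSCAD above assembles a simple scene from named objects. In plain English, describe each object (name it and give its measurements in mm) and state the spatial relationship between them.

A is a four-legged stool. The seat is a 310×347×40 mm slab whose top surface is at z = 437 mm; four square legs, each 48×48 mm in cross-section, run from the floor (z = 0) to the underside of the seat, each flush with a corner of the seat.

B is a long wooden bench with a 1535 mm (x) × 394 mm (y) seat, 50 mm thick, its top surface 455 mm above the floor. Four 72 mm square legs at the seat corners, flush with the edges, run from z = 0 to the seat underside.

The bench is against the stool's +x side, with their −y faces flush.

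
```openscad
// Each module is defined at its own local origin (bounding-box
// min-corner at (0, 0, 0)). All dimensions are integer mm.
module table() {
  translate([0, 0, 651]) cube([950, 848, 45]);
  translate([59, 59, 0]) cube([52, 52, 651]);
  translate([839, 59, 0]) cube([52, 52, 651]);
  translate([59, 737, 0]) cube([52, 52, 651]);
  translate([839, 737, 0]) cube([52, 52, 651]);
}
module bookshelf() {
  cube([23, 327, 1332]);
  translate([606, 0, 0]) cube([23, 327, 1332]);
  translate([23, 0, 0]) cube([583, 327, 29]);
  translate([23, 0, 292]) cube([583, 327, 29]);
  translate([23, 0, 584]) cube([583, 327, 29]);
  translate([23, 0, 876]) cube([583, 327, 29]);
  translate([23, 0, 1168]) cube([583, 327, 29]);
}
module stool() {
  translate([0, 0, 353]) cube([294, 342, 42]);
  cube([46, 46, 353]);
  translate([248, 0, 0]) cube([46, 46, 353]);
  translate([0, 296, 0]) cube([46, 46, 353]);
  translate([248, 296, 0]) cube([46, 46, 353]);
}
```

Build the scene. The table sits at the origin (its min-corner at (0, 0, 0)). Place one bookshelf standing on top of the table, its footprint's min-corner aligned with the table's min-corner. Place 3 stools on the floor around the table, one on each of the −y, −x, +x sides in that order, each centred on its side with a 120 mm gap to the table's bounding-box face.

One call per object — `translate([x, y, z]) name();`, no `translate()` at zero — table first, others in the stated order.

table();
translate([0, 0, 696]) bookshelf();
translate([328, -462, 0]) stool();
translate([-414, 253, 0]) stool();
translate([1070, 253, 0]) stool();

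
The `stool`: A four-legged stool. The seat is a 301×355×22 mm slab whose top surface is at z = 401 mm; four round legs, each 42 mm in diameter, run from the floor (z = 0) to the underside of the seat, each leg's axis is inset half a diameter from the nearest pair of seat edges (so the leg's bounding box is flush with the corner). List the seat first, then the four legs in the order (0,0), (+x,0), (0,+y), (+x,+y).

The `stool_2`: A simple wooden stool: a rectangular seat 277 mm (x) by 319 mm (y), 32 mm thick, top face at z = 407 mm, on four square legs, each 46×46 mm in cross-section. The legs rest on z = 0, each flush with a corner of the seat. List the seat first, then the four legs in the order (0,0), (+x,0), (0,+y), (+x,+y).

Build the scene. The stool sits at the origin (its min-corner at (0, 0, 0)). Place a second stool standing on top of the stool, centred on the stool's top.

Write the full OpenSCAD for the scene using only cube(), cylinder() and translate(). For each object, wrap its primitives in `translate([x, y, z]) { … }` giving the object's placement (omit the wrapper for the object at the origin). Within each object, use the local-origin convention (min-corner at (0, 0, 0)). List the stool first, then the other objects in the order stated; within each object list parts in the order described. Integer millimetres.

translate([0, 0, 379]) cube([301, 355, 22]);
translate([21, 21, 0]) cylinder(h = 379, r = 21);
translate([280, 21, 0]) cylinder(h = 379, r = 21);
translate([21, 334, 0]) cylinder(h = 379, r = 21);
translate([280, 334, 0]) cylinder(h = 379, r = 21);
translate([12, 18, 401]) {
  translate([0, 0, 375]) cube([277, 319, 32]);
  cube([46, 46, 375]);
  translate([231, 0, 0]) cube([46, 46, 375]);
  translate([0, 273, 0]) cube([46, 46, 375]);
  translate([231, 273, 0]) cube([46, 46, 375]);
}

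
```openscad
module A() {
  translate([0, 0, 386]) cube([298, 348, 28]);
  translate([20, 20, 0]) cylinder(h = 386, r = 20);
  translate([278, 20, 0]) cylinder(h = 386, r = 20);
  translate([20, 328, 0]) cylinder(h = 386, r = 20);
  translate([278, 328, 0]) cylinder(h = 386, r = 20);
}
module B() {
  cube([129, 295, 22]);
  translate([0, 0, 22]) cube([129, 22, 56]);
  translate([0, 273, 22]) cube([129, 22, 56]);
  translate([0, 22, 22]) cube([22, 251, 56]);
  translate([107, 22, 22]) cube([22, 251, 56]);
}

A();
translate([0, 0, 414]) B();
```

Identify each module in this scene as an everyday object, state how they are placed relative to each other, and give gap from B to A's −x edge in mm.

A is a stool. B is an open box. The open box is on top of the stool. The gap from the open box to the stool's −x edge is 0 mm.

The open box's min-x is at 0; the stool's min-x is 0; gap = 0 mm.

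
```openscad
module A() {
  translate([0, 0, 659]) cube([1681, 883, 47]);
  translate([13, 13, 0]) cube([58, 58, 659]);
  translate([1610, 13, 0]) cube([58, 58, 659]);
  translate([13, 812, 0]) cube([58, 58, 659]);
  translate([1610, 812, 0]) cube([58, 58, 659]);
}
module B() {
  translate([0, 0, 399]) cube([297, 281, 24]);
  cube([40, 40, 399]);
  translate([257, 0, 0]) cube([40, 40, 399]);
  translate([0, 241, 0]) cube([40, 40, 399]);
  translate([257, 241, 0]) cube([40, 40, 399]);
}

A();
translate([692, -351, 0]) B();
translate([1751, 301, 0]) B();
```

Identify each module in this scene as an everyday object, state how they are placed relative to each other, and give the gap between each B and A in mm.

A is a table. B is a stool. Two stools sit around the table at the −y, +x sides. The gap between each stool and the table is 70 mm.

Each stool's nearest face is 70 mm from the table's bounding box.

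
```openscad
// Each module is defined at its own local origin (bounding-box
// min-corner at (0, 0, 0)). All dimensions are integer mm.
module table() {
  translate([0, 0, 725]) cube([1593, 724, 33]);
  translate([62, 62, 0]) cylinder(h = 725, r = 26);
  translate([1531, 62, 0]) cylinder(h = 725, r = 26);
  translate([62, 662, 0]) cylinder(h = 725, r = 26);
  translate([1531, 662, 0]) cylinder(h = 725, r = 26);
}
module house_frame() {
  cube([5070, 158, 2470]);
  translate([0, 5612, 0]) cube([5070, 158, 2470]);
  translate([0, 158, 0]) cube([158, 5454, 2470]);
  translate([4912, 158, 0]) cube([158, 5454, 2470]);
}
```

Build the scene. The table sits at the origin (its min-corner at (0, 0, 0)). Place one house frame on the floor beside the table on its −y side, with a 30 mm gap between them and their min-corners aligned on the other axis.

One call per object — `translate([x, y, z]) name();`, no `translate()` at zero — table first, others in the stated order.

table();
translate([0, -5800, 0]) house_frame();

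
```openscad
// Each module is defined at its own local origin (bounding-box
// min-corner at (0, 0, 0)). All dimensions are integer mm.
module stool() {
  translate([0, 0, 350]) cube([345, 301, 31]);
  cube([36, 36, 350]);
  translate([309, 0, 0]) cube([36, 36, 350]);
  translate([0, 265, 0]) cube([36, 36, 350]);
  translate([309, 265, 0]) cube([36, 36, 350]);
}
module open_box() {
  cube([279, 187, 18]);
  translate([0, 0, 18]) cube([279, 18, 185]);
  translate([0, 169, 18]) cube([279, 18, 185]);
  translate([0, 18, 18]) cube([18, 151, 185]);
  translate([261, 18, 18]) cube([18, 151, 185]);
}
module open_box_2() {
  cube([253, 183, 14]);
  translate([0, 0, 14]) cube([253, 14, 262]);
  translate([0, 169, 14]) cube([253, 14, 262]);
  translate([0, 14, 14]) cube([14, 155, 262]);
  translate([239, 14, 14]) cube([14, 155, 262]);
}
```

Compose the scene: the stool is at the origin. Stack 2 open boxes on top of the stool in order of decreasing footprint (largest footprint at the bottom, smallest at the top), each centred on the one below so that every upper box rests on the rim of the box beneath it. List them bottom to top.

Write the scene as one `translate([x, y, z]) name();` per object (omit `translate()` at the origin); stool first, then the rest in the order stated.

stool();
translate([33, 57, 381]) open_box();
translate([46, 59, 584]) open_box_2();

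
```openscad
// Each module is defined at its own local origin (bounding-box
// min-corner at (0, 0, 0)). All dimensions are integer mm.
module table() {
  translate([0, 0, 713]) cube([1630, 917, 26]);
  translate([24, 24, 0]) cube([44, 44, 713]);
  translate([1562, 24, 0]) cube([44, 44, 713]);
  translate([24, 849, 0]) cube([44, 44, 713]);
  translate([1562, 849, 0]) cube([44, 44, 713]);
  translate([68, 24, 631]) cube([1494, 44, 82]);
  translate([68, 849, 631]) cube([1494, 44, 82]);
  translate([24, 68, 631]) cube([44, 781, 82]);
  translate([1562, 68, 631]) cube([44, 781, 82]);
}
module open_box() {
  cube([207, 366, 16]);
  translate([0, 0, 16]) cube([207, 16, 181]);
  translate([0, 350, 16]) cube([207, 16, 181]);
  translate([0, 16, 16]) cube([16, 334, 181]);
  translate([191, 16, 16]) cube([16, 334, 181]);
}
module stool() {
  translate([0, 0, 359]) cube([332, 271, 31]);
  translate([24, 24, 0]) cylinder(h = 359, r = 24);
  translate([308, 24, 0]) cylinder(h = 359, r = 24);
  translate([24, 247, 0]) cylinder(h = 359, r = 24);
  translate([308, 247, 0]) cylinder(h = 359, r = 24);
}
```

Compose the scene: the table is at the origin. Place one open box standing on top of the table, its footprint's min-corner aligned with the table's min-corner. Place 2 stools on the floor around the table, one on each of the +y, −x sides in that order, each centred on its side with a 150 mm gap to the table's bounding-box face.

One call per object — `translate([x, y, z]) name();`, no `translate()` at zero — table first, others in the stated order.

table();
translate([0, 0, 739]) open_box();
translate([649, 1067, 0]) stool();
translate([-482, 323, 0]) stool();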